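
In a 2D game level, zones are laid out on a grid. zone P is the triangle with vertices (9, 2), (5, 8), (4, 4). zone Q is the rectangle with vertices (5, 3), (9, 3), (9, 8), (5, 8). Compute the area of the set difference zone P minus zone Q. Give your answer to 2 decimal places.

3.12

|zone P| = 11, |zone P∩zone Q| = 7.8833.
|zone P ∖ zone Q| = |zone P| − |zone P∩zone Q| = 11 − 7.8833 = 3.12.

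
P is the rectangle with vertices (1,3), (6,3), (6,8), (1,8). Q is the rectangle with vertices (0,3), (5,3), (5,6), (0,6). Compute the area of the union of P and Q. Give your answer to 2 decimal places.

By inclusion–exclusion:
Individual areas: |P| = 25, |Q| = 15.
|P∩Q|: x∈[1,5], y∈[3,6] → 4·3 = 12.
|P ∪ Q| = 40 − 12 = 28.00.

28.00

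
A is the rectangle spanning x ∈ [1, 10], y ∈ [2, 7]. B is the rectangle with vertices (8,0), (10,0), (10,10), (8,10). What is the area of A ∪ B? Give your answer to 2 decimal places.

55.00

By inclusion–exclusion:
Individual areas: |A| = 45, |B| = 20.
|A∩B|: x∈[8,10], y∈[2,7] → 2·5 = 10.
|A ∪ B| = 65 − 10 = 55.00.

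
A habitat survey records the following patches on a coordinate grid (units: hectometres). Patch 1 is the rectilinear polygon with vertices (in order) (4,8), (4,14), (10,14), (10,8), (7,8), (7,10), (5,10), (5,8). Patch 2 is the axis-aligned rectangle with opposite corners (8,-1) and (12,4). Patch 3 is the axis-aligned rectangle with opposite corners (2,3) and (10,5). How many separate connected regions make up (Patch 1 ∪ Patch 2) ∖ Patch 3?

2

(Patch 1 ∪ Patch 2) ∖ Patch 3 splits into 2 disjoint pieces (area 32, area 18).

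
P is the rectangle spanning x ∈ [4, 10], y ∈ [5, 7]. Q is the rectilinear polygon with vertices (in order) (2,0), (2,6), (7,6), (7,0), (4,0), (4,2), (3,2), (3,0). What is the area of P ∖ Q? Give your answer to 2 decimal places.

9.00

|P| = 12, |P∩Q| = 3.
|P ∖ Q| = |P| − |P∩Q| = 12 − 3 = 9.00.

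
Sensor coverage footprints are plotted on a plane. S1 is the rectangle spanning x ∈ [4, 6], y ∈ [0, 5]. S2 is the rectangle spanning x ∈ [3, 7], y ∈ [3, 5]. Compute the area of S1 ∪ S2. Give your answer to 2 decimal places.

14.00

By inclusion–exclusion:
Individual areas: |S1| = 10, |S2| = 8.
|S1∩S2|: x∈[4,6], y∈[3,5] → 2·2 = 4.
|S1 ∪ S2| = 18 − 4 = 14.00.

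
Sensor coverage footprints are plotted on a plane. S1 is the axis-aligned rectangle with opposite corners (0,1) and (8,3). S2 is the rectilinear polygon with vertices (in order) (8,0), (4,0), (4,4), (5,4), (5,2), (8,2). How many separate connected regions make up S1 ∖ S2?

S1 ∖ S2 splits into 2 disjoint pieces (area 3, area 8).

2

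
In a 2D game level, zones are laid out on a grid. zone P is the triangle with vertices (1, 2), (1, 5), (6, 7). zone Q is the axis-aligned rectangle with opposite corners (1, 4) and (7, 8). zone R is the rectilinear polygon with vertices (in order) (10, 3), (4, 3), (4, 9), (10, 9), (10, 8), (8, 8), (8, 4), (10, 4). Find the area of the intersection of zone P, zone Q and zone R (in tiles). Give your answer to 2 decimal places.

1.20

The intersection is the polygon with vertices (6,7), (4,5), (4,6.2).
By the shoelace formula its area is 1.20.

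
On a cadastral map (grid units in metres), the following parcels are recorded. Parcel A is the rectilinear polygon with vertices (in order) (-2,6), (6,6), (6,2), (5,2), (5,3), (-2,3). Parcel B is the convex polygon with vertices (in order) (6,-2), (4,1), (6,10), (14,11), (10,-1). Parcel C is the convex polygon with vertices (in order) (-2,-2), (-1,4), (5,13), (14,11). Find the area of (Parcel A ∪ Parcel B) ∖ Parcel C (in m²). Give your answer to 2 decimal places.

60.19

|Parcel A ∪ Parcel B| = 102.3333.
|(Parcel A ∪ Parcel B) ∩ Parcel C| = 42.1432.
|(Parcel A ∪ Parcel B) ∖ Parcel C| = 102.3333 − 42.1432 = 60.19.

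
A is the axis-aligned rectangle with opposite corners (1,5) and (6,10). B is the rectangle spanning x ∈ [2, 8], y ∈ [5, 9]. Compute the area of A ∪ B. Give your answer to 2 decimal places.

By inclusion–exclusion:
Individual areas: |A| = 25, |B| = 24.
|A∩B|: x∈[2,6], y∈[5,9] → 4·4 = 16.
|A ∪ B| = 49 − 16 = 33.00.

33.00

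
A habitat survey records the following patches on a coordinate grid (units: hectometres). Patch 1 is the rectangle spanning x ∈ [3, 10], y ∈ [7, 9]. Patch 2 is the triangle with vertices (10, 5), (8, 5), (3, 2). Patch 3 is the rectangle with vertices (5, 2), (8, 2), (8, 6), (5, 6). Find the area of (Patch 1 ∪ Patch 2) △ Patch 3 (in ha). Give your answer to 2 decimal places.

|Patch 1 ∪ Patch 2| = 17.
|(Patch 1 ∪ Patch 2) ∩ Patch 3| = 1.8.
|(Patch 1 ∪ Patch 2) △ Patch 3| = 17 + 12 − 3.6 = 25.40.

25.40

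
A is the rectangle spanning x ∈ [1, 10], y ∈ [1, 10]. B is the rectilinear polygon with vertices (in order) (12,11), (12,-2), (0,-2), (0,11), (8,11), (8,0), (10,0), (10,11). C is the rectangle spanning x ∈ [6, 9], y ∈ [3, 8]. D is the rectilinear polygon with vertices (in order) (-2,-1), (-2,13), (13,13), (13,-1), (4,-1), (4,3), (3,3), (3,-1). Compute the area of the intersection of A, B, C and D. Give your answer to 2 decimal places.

The intersection is the polygon with vertices (6,3), (6,8), (8,8), (8,3).
By the shoelace formula its area is 10.00.

10.00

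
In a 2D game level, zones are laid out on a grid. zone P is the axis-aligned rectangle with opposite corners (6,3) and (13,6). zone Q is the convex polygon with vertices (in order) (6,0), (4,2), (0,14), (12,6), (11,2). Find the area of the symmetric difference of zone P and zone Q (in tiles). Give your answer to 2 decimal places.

|zone P| = 21, |zone Q| = 77, |zone P∩zone Q| = 16.875.
|zone P △ zone Q| = |zone P| + |zone Q| − 2·|zone P∩zone Q| = 21 + 77 − 33.75 = 64.25.

64.25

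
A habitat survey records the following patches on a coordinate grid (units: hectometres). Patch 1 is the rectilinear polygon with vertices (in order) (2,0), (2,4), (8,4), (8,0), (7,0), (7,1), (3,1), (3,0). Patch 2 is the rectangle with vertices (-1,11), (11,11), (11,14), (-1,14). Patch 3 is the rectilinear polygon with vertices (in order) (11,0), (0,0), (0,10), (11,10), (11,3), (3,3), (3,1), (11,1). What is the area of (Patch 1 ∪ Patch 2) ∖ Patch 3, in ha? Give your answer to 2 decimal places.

|Patch 1 ∪ Patch 2| = 56.
|(Patch 1 ∪ Patch 2) ∩ Patch 3| = 10.
|(Patch 1 ∪ Patch 2) ∖ Patch 3| = 56 − 10 = 46.00.

46.00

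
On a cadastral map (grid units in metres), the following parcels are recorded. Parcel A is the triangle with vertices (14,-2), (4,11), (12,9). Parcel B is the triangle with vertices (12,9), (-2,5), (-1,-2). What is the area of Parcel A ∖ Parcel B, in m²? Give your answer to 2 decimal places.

|Parcel A| = 42, |Parcel A∩Parcel B| = 5.8099.
|Parcel A ∖ Parcel B| = |Parcel A| − |Parcel A∩Parcel B| = 42 − 5.8099 = 36.19.

36.19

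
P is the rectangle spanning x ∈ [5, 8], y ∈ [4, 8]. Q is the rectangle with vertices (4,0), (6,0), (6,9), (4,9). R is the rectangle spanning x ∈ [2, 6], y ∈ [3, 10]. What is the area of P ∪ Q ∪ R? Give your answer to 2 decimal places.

By inclusion–exclusion:
Individual areas: |P| = 12, |Q| = 18, |R| = 28.
|P∩Q|: x∈[5,6], y∈[4,8] → 1·4 = 4.
|P∩R|: x∈[5,6], y∈[4,8] → 1·4 = 4.
|Q∩R|: x∈[4,6], y∈[3,9] → 2·6 = 12.
|P∩Q∩R| = 4.
|P ∪ Q ∪ R| = 58 − 20 + 4 = 42.00.

42.00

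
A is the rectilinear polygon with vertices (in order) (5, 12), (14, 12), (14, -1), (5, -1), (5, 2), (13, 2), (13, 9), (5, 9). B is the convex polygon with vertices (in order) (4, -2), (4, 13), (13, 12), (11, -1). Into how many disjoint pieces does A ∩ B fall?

2

A ∩ B splits into 2 disjoint pieces (area 23.3077, area 18.6923).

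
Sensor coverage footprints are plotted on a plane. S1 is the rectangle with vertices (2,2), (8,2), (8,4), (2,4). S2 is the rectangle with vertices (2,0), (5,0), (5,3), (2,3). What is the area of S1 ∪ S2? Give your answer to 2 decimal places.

18.00

By inclusion–exclusion:
Individual areas: |S1| = 12, |S2| = 9.
|S1∩S2|: x∈[2,5], y∈[2,3] → 3·1 = 3.
|S1 ∪ S2| = 21 − 3 = 18.00.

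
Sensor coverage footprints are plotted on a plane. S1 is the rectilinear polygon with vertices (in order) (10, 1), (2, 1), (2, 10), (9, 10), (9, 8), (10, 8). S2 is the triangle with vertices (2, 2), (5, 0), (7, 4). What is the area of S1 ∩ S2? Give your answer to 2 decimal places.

7.00

The intersection is the polygon with vertices (3.5,1), (2,2), (7,4), (5.5,1).
By the shoelace formula its area is 7.00.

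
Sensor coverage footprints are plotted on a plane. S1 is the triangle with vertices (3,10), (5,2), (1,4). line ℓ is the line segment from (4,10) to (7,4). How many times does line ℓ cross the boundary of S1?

0

The segment lies entirely outside S1 and never meets its boundary.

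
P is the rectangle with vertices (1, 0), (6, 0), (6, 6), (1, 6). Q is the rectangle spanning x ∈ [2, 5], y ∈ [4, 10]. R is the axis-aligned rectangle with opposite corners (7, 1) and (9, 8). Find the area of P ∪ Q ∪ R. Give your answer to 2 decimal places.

By inclusion–exclusion:
Individual areas: |P| = 30, |Q| = 18, |R| = 14.
|P∩Q|: x∈[2,5], y∈[4,6] → 3·2 = 6.
|P∩R| = 0 (no overlap).
|Q∩R| = 0 (no overlap).
|P∩Q∩R| = 0.
|P ∪ Q ∪ R| = 62 − 6 + 0 = 56.00.

56.00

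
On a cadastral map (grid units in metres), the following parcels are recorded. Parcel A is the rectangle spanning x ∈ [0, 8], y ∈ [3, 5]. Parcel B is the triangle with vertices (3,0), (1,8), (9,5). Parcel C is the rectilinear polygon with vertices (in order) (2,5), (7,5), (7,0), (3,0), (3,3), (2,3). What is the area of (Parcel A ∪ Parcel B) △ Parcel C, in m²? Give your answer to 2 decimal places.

|Parcel A ∪ Parcel B| = 33.8167.
|(Parcel A ∪ Parcel B) ∩ Parcel C| = 15.4.
|(Parcel A ∪ Parcel B) △ Parcel C| = 33.8167 + 22 − 30.8 = 25.02.

25.02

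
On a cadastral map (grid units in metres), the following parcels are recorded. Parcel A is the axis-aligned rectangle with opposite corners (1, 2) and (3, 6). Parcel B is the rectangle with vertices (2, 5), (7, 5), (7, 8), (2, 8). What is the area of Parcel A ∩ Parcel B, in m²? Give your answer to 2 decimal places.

|Parcel A∩Parcel B|: x∈[2,3], y∈[5,6] → 1·1 = 1.

1.00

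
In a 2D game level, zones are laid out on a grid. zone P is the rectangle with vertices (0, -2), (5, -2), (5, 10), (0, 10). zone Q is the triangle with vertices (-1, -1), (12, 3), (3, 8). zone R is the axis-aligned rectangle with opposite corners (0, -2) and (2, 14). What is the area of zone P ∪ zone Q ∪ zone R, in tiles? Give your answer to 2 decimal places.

90.12

By inclusion–exclusion:
Individual areas: |zone P| = 60, |zone Q| = 50.5, |zone R| = 32.
|zone P∩zone Q| = 28.3793.
|zone P∩zone R|: x∈[0,2], y∈[-2,10] → 2·12 = 24.
|zone Q∩zone R| = 7.7692.
|zone P∩zone Q∩zone R| = 7.7692.
|zone P ∪ zone Q ∪ zone R| = 142.5 − 60.1485 + 7.7692 = 90.12.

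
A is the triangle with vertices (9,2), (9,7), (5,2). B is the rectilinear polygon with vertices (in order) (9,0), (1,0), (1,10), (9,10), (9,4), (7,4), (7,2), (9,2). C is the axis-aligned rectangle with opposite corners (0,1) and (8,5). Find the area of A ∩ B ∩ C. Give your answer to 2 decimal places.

3.40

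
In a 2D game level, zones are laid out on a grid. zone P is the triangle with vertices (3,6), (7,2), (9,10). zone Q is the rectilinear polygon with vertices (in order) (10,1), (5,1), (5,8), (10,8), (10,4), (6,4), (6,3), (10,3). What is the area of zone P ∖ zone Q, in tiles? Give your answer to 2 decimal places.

|zone P| = 20, |zone P∩zone Q| = 12.7917.
|zone P ∖ zone Q| = |zone P| − |zone P∩zone Q| = 20 − 12.7917 = 7.21.

7.21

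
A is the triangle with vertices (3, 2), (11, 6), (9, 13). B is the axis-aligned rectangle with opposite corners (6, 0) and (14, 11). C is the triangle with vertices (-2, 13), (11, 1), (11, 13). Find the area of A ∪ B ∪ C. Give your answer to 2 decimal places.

132.89

By inclusion–exclusion:
Individual areas: |A| = 32, |B| = 88, |C| = 78.
|A∩B| = 24.3377.
|A∩C| = 25.072.
|B∩C| = 38.4615.
|A∩B∩C| = 22.7654.
|A ∪ B ∪ C| = 198 − 87.8712 + 22.7654 = 132.89.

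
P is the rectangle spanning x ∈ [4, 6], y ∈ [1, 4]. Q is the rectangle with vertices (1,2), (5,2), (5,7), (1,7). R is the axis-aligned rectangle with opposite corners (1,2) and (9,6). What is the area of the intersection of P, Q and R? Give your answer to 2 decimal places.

2.00

The intersection is the polygon with vertices (5,4), (5,2), (4,2), (4,4).
By the shoelace formula its area is 2.00.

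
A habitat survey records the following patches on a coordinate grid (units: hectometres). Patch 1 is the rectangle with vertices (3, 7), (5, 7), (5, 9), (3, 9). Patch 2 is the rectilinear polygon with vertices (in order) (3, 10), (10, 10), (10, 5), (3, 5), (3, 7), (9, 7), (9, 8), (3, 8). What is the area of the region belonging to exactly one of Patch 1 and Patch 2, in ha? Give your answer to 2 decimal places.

29.00

|Patch 1| = 4, |Patch 2| = 29, |Patch 1∩Patch 2| = 2.
|Patch 1 △ Patch 2| = |Patch 1| + |Patch 2| − 2·|Patch 1∩Patch 2| = 4 + 29 − 4 = 29.00.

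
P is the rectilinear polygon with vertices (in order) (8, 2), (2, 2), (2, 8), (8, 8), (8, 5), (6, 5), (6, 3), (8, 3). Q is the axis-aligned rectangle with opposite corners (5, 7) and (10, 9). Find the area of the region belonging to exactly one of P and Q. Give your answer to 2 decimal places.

|P| = 32, |Q| = 10, |P∩Q| = 3.
|P △ Q| = |P| + |Q| − 2·|P∩Q| = 32 + 10 − 6 = 36.00.

36.00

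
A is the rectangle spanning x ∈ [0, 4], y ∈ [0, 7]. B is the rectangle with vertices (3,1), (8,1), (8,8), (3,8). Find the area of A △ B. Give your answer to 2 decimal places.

|A∩B|: x∈[3,4], y∈[1,7] → 1·6 = 6.
|A △ B| = |A| + |B| − 2·|A∩B| = 28 + 35 − 12 = 51.00.

51.00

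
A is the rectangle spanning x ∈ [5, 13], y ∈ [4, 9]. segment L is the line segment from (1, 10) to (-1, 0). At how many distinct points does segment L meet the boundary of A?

0

The segment lies entirely outside A and never meets its boundary.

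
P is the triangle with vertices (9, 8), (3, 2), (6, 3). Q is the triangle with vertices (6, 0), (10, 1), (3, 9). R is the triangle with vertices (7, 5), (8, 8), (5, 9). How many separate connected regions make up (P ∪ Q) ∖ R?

(P ∪ Q) ∖ R is a single connected region.

1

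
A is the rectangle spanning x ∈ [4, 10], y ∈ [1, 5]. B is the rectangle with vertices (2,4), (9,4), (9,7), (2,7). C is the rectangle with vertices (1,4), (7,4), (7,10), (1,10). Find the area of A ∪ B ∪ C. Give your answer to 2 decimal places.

By inclusion–exclusion:
Individual areas: |A| = 24, |B| = 21, |C| = 36.
|A∩B|: x∈[4,9], y∈[4,5] → 5·1 = 5.
|A∩C|: x∈[4,7], y∈[4,5] → 3·1 = 3.
|B∩C|: x∈[2,7], y∈[4,7] → 5·3 = 15.
|A∩B∩C| = 3.
|A ∪ B ∪ C| = 81 − 23 + 3 = 61.00.

61.00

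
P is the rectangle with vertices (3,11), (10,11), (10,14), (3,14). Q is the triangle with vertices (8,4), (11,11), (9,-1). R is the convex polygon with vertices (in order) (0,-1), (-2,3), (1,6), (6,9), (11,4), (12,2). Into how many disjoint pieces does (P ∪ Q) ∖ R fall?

3

(P ∪ Q) ∖ R splits into 3 disjoint pieces (area 21, area 3.85, area 0.9224).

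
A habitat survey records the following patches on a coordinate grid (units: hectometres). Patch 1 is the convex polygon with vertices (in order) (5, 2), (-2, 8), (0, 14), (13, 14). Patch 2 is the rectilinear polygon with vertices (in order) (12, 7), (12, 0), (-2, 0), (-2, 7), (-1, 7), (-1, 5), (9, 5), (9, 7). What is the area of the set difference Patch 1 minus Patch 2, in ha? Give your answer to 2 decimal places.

96.75

|Patch 1| = 105, |Patch 1∩Patch 2| = 8.25.
|Patch 1 ∖ Patch 2| = |Patch 1| − |Patch 1∩Patch 2| = 105 − 8.25 = 96.75.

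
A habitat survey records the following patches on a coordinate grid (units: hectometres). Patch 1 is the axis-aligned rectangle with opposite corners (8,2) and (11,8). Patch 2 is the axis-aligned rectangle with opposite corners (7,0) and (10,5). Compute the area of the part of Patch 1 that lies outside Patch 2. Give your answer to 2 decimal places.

12.00

|Patch 1∩Patch 2|: x∈[8,10], y∈[2,5] → 2·3 = 6.
|Patch 1| = 18.
|Patch 1 ∖ Patch 2| = |Patch 1| − |Patch 1∩Patch 2| = 18 − 6 = 12.00.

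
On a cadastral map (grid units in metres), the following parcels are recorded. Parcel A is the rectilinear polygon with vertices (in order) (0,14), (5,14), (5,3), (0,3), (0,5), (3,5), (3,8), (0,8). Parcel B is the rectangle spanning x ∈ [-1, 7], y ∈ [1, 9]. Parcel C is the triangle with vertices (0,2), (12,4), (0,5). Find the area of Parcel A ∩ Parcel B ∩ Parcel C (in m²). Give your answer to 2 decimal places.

8.96

The intersection is the polygon with vertices (0,3), (0,5), (5,4.583), (5,3).
By the shoelace formula its area is 8.96.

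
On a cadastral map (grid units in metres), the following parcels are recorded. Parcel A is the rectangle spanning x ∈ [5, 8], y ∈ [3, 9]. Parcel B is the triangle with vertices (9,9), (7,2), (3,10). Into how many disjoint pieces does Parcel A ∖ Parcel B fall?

2

Parcel A ∖ Parcel B splits into 2 disjoint pieces (area 0.8929, area 2.25).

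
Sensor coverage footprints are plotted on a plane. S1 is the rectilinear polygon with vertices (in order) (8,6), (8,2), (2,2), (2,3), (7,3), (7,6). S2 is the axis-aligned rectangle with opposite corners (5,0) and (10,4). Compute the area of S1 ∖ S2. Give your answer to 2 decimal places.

5.00

|S1| = 9, |S1∩S2| = 4.
|S1 ∖ S2| = |S1| − |S1∩S2| = 9 − 4 = 5.00.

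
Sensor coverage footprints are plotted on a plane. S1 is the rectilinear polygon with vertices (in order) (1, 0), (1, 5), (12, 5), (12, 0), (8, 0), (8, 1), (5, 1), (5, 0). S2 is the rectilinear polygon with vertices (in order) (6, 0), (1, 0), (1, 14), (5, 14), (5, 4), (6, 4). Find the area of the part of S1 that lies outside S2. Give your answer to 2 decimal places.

29.00

|S1| = 52, |S1∩S2| = 23.
|S1 ∖ S2| = |S1| − |S1∩S2| = 52 − 23 = 29.00.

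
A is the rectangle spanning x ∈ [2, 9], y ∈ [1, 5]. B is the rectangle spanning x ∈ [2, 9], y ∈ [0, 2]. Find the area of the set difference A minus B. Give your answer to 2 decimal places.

|A∩B|: x∈[2,9], y∈[1,2] → 7·1 = 7.
|A| = 28.
|A ∖ B| = |A| − |A∩B| = 28 − 7 = 21.00.

21.00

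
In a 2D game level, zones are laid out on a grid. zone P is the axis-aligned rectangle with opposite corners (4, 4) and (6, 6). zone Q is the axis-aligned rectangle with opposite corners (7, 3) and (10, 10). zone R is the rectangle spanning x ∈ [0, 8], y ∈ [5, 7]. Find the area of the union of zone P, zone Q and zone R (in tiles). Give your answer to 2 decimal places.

By inclusion–exclusion:
Individual areas: |zone P| = 4, |zone Q| = 21, |zone R| = 16.
|zone P∩zone Q| = 0 (no overlap).
|zone P∩zone R|: x∈[4,6], y∈[5,6] → 2·1 = 2.
|zone Q∩zone R|: x∈[7,8], y∈[5,7] → 1·2 = 2.
|zone P∩zone Q∩zone R| = 0.
|zone P ∪ zone Q ∪ zone R| = 41 − 4 + 0 = 37.00.

37.00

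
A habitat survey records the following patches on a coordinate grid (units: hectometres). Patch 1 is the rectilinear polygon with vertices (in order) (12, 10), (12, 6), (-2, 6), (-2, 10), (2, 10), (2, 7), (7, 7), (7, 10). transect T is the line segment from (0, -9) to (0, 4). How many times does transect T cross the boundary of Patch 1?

0

The segment lies entirely outside Patch 1 and never meets its boundary.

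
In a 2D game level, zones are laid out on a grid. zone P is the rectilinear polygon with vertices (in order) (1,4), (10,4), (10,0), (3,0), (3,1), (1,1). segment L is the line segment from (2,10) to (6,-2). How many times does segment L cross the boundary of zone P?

2

The segment meets the boundary at (5.333,0), (4,4).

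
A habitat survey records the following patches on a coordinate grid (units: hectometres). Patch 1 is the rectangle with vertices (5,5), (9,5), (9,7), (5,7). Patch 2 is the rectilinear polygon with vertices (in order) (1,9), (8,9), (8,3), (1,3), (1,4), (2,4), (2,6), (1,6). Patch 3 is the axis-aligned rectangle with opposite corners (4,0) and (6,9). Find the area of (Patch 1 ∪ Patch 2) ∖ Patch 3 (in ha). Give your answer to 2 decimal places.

30.00

|Patch 1 ∪ Patch 2| = 42.
|(Patch 1 ∪ Patch 2) ∩ Patch 3| = 12.
|(Patch 1 ∪ Patch 2) ∖ Patch 3| = 42 − 12 = 30.00.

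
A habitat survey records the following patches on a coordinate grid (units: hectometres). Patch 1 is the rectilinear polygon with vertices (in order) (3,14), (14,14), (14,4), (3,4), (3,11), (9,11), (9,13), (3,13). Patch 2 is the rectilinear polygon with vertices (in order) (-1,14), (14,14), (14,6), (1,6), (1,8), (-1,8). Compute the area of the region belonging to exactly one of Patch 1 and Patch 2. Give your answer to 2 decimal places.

|Patch 1| = 98, |Patch 2| = 116, |Patch 1∩Patch 2| = 76.
|Patch 1 △ Patch 2| = |Patch 1| + |Patch 2| − 2·|Patch 1∩Patch 2| = 98 + 116 − 152 = 62.00.

62.00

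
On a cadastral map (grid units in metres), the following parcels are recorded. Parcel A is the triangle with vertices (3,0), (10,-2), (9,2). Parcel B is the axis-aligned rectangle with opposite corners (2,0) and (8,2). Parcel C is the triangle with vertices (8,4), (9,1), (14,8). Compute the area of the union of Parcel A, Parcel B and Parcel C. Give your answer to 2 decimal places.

By inclusion–exclusion:
Individual areas: |Parcel A| = 13, |Parcel B| = 12, |Parcel C| = 11.
|Parcel A∩Parcel B| = 4.1667.
|Parcel A∩Parcel C| = 0.2426.
|Parcel B∩Parcel C| = 0.
|Parcel A∩Parcel B∩Parcel C| = 0.
|Parcel A ∪ Parcel B ∪ Parcel C| = 36 − 4.4093 + 0 = 31.59.

31.59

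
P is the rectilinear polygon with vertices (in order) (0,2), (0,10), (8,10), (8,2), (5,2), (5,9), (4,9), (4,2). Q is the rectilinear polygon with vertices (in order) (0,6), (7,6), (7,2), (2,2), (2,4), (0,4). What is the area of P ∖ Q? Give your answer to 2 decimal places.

|P| = 57, |P∩Q| = 20.
|P ∖ Q| = |P| − |P∩Q| = 57 − 20 = 37.00.

37.00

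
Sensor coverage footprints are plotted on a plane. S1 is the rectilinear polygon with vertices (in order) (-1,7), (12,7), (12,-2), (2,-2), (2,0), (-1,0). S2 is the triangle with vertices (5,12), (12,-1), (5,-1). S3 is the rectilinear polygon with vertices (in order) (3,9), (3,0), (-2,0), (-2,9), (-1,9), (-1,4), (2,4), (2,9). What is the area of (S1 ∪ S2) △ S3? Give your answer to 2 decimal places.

|S1 ∪ S2| = 117.7308.
|(S1 ∪ S2) ∩ S3| = 19.
|(S1 ∪ S2) △ S3| = 117.7308 + 30 − 38 = 109.73.

109.73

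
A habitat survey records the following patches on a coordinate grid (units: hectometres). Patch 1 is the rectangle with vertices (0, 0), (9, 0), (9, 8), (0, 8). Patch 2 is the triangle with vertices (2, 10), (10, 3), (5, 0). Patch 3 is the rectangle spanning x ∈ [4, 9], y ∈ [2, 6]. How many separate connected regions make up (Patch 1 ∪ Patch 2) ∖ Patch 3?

2

(Patch 1 ∪ Patch 2) ∖ Patch 3 splits into 2 disjoint pieces (area 53.6857, area 0.7375).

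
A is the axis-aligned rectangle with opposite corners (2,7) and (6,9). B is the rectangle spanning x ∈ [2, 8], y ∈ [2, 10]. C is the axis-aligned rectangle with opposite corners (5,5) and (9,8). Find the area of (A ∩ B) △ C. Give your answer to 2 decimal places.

18.00

|A ∩ B| = 8.
|(A ∩ B) ∩ C| = 1.
|(A ∩ B) △ C| = 8 + 12 − 2 = 18.00.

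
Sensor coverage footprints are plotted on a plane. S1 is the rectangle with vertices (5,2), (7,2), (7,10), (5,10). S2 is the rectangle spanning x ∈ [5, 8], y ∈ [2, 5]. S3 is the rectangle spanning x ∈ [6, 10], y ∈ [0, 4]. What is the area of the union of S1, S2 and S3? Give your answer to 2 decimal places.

By inclusion–exclusion:
Individual areas: |S1| = 16, |S2| = 9, |S3| = 16.
|S1∩S2|: x∈[5,7], y∈[2,5] → 2·3 = 6.
|S1∩S3|: x∈[6,7], y∈[2,4] → 1·2 = 2.
|S2∩S3|: x∈[6,8], y∈[2,4] → 2·2 = 4.
|S1∩S2∩S3| = 2.
|S1 ∪ S2 ∪ S3| = 41 − 12 + 2 = 31.00.

31.00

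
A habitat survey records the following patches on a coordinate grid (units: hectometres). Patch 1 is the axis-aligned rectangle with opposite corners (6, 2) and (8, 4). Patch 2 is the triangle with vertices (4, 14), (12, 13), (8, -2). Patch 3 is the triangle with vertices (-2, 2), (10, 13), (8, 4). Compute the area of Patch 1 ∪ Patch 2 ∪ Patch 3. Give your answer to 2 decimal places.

By inclusion–exclusion:
Individual areas: |Patch 1| = 4, |Patch 2| = 62, |Patch 3| = 43.
|Patch 1∩Patch 2| = 2.5.
|Patch 1∩Patch 3| = 0.4.
|Patch 2∩Patch 3| = 20.5109.
|Patch 1∩Patch 2∩Patch 3| = 0.2143.
|Patch 1 ∪ Patch 2 ∪ Patch 3| = 109 − 23.4109 + 0.2143 = 85.80.

85.80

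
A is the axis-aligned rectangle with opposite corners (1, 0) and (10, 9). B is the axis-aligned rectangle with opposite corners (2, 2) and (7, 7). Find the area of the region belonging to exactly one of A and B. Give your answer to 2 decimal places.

56.00

|A∩B|: x∈[2,7], y∈[2,7] → 5·5 = 25.
|A △ B| = |A| + |B| − 2·|A∩B| = 81 + 25 − 50 = 56.00.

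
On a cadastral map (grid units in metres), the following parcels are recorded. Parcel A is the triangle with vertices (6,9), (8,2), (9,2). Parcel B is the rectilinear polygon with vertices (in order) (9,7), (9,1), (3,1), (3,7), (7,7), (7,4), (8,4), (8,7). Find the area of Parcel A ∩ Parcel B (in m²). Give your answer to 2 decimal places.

2.04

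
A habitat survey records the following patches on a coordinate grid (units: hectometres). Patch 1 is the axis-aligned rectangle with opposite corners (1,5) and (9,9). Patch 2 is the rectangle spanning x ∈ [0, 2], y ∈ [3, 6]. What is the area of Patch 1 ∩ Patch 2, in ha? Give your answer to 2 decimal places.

1.00

|Patch 1∩Patch 2|: x∈[1,2], y∈[5,6] → 1·1 = 1.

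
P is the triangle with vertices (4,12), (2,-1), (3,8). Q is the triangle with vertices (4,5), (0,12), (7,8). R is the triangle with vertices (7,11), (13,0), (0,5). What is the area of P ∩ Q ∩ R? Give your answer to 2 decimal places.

0.35

The intersection is the polygon with vertices (2.884,6.954), (2.947,7.526), (3.367,7.886), (3.151,6.485).
By the shoelace formula its area is 0.35.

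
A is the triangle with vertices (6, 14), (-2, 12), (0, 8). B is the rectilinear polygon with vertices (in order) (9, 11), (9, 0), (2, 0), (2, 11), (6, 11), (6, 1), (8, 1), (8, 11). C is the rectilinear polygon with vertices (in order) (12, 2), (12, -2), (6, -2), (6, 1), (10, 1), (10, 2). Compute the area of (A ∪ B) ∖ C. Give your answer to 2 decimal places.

71.50

|A ∪ B| = 74.5.
|(A ∪ B) ∩ C| = 3.
|(A ∪ B) ∖ C| = 74.5 − 3 = 71.50.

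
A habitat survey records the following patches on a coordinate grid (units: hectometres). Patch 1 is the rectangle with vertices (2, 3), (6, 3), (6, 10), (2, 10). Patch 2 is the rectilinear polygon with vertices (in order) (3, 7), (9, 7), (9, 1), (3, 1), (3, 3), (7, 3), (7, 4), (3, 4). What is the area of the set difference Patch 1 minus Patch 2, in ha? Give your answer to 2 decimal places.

19.00

|Patch 1| = 28, |Patch 1∩Patch 2| = 9.
|Patch 1 ∖ Patch 2| = |Patch 1| − |Patch 1∩Patch 2| = 28 − 9 = 19.00.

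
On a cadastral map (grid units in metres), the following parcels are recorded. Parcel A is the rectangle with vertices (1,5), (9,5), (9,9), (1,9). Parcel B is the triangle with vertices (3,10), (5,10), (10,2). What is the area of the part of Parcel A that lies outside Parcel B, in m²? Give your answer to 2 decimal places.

|Parcel A| = 32, |Parcel A∩Parcel B| = 5.
|Parcel A ∖ Parcel B| = |Parcel A| − |Parcel A∩Parcel B| = 32 − 5 = 27.00.

27.00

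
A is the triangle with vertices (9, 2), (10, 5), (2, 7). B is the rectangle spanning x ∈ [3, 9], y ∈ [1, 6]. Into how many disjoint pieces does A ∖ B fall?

A ∖ B splits into 2 disjoint pieces (area 1.625, area 1.3).

2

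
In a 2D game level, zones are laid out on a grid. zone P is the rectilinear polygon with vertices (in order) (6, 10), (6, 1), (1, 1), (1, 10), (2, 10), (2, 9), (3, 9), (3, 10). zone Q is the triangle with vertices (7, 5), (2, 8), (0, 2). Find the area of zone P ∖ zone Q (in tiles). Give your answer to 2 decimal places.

27.80

|zone P| = 44, |zone P∩zone Q| = 16.2.
|zone P ∖ zone Q| = |zone P| − |zone P∩zone Q| = 44 − 16.2 = 27.80.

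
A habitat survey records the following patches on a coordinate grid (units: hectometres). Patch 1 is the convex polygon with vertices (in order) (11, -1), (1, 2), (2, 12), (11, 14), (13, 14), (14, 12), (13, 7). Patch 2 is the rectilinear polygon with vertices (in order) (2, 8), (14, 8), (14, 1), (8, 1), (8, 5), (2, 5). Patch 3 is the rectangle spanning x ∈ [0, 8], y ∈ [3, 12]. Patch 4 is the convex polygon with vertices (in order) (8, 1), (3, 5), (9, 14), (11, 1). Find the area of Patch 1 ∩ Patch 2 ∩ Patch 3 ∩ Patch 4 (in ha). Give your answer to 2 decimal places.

12.00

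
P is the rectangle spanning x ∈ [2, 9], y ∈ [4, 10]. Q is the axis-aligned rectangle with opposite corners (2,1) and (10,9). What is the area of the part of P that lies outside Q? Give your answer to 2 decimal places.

7.00

|P∩Q|: x∈[2,9], y∈[4,9] → 7·5 = 35.
|P| = 42.
|P ∖ Q| = |P| − |P∩Q| = 42 − 35 = 7.00.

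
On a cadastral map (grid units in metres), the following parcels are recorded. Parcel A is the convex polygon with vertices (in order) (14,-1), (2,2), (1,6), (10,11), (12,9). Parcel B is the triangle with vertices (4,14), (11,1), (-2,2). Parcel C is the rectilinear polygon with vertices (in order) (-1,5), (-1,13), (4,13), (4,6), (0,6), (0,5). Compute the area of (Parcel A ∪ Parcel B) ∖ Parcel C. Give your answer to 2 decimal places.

|Parcel A ∪ Parcel B| = 127.2014.
|(Parcel A ∪ Parcel B) ∩ Parcel C| = 16.
|(Parcel A ∪ Parcel B) ∖ Parcel C| = 127.2014 − 16 = 111.20.

111.20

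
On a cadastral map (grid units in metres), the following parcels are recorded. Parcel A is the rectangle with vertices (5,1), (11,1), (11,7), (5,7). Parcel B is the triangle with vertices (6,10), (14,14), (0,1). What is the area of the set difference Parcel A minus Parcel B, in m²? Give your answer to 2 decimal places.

|Parcel A| = 36, |Parcel A∩Parcel B| = 0.9918.
|Parcel A ∖ Parcel B| = |Parcel A| − |Parcel A∩Parcel B| = 36 − 0.9918 = 35.01.

35.01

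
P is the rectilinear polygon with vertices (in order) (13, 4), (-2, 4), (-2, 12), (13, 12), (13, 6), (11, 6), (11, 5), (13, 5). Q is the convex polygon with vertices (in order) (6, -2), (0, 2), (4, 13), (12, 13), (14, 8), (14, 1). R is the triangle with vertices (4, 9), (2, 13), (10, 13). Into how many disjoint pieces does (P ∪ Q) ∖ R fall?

(P ∪ Q) ∖ R is a single connected region.

1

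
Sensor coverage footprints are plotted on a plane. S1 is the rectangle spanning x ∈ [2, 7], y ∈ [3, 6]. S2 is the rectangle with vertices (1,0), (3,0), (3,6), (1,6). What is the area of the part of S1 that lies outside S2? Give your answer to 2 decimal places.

12.00

|S1∩S2|: x∈[2,3], y∈[3,6] → 1·3 = 3.
|S1| = 15.
|S1 ∖ S2| = |S1| − |S1∩S2| = 15 − 3 = 12.00.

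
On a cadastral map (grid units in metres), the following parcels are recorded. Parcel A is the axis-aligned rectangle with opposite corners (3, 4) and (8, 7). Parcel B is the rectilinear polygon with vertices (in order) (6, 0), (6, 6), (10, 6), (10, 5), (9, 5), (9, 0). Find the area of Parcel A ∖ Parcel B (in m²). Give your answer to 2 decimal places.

11.00

|Parcel A| = 15, |Parcel A∩Parcel B| = 4.
|Parcel A ∖ Parcel B| = |Parcel A| − |Parcel A∩Parcel B| = 15 − 4 = 11.00.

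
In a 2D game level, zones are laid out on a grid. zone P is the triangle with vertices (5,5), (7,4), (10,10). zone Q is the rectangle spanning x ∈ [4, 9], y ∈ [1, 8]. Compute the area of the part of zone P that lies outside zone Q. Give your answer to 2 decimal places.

|zone P| = 7.5, |zone P∩zone Q| = 6.5.
|zone P ∖ zone Q| = |zone P| − |zone P∩zone Q| = 7.5 − 6.5 = 1.00.

1.00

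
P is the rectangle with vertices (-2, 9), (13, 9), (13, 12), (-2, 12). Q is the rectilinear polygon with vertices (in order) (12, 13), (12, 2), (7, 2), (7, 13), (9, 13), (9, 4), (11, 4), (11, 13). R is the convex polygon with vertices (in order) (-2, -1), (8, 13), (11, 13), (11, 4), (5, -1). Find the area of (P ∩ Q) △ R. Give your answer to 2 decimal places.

|P ∩ Q| = 9.
|(P ∩ Q) ∩ R| = 5.9429.
|(P ∩ Q) △ R| = 9 + 97 − 11.8857 = 94.11.

94.11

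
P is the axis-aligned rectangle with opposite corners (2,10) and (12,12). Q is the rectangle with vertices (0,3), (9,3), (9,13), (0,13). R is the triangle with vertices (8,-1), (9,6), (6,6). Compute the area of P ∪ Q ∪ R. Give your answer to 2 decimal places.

99.43

By inclusion–exclusion:
Individual areas: |P| = 20, |Q| = 90, |R| = 10.5.
|P∩Q|: x∈[2,9], y∈[10,12] → 7·2 = 14.
|P∩R| = 0.
|Q∩R| = 7.0714.
|P∩Q∩R| = 0.
|P ∪ Q ∪ R| = 120.5 − 21.0714 + 0 = 99.43.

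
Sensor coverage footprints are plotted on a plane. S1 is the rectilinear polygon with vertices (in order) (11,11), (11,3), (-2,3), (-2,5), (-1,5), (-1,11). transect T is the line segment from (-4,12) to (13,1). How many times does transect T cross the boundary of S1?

2

The segment meets the boundary at (9.909,3), (-1,10.059).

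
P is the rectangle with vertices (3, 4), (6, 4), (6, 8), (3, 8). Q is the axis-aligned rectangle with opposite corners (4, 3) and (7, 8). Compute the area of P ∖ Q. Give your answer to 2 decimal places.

4.00

|P∩Q|: x∈[4,6], y∈[4,8] → 2·4 = 8.
|P| = 12.
|P ∖ Q| = |P| − |P∩Q| = 12 − 8 = 4.00.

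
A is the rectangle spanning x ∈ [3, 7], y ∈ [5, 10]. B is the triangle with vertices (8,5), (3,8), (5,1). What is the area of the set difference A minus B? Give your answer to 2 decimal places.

|A| = 20, |A∩B| = 5.9143.
|A ∖ B| = |A| − |A∩B| = 20 − 5.9143 = 14.09.

14.09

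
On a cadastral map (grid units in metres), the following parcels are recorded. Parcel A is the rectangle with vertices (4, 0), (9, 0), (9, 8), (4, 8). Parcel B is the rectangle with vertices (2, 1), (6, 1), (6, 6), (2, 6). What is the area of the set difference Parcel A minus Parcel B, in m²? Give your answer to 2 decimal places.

|Parcel A∩Parcel B|: x∈[4,6], y∈[1,6] → 2·5 = 10.
|Parcel A| = 40.
|Parcel A ∖ Parcel B| = |Parcel A| − |Parcel A∩Parcel B| = 40 − 10 = 30.00.

30.00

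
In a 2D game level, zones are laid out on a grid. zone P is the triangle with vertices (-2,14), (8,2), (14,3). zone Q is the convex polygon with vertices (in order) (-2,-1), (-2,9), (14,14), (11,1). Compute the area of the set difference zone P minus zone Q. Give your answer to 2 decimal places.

|zone P| = 41, |zone P∩zone Q| = 34.2943.
|zone P ∖ zone Q| = |zone P| − |zone P∩zone Q| = 41 − 34.2943 = 6.71.

6.71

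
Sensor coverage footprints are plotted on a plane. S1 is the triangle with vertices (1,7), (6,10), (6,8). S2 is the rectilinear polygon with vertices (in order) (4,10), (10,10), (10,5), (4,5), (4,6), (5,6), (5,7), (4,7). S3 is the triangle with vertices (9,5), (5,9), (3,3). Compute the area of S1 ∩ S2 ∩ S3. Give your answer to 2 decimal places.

The intersection is the polygon with vertices (4.571,7.714), (5,9), (6,8).
By the shoelace formula its area is 0.86.

0.86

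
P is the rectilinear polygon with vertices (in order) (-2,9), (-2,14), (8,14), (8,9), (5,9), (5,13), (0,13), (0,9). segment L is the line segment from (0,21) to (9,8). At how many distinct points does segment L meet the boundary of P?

2

The segment meets the boundary at (8,9.444), (4.846,14).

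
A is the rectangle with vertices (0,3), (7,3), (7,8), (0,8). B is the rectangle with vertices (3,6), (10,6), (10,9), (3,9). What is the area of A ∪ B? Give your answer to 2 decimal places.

48.00

By inclusion–exclusion:
Individual areas: |A| = 35, |B| = 21.
|A∩B|: x∈[3,7], y∈[6,8] → 4·2 = 8.
|A ∪ B| = 56 − 8 = 48.00.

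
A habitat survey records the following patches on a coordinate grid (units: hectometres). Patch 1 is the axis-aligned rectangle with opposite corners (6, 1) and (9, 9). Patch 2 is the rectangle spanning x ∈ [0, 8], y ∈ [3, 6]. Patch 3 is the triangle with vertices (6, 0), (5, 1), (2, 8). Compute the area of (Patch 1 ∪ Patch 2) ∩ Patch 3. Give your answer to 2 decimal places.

0.75

The region (Patch 1 ∪ Patch 2) ∩ Patch 3 is the polygon with vertices (4.143,3), (2.857,6), (3,6), (4.5,3).
By the shoelace formula its area is 0.75.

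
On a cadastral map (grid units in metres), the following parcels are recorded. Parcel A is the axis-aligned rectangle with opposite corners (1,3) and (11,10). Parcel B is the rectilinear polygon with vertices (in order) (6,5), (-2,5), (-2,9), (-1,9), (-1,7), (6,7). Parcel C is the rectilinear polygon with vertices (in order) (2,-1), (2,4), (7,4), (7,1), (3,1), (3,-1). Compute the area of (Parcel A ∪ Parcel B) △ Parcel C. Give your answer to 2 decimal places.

85.00

|Parcel A ∪ Parcel B| = 78.
|(Parcel A ∪ Parcel B) ∩ Parcel C| = 5.
|(Parcel A ∪ Parcel B) △ Parcel C| = 78 + 17 − 10 = 85.00.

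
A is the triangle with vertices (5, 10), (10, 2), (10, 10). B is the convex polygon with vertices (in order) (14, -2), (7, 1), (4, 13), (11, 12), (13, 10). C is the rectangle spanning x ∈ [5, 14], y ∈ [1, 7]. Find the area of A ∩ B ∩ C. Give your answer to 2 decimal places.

7.81

The intersection is the polygon with vertices (10,2), (6.875,7), (10,7).
By the shoelace formula its area is 7.81.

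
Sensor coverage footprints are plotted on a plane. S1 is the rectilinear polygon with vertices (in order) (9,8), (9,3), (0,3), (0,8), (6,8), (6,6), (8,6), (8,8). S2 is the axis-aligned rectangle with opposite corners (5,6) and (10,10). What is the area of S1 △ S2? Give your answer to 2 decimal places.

53.00

|S1| = 41, |S2| = 20, |S1∩S2| = 4.
|S1 △ S2| = |S1| + |S2| − 2·|S1∩S2| = 41 + 20 − 8 = 53.00.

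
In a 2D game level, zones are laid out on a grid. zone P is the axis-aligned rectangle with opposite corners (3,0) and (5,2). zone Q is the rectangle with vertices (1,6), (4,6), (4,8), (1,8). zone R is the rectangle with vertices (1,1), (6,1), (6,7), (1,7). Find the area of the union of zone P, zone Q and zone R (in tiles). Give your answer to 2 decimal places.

35.00

By inclusion–exclusion:
Individual areas: |zone P| = 4, |zone Q| = 6, |zone R| = 30.
|zone P∩zone Q| = 0 (no overlap).
|zone P∩zone R|: x∈[3,5], y∈[1,2] → 2·1 = 2.
|zone Q∩zone R|: x∈[1,4], y∈[6,7] → 3·1 = 3.
|zone P∩zone Q∩zone R| = 0.
|zone P ∪ zone Q ∪ zone R| = 40 − 5 + 0 = 35.00.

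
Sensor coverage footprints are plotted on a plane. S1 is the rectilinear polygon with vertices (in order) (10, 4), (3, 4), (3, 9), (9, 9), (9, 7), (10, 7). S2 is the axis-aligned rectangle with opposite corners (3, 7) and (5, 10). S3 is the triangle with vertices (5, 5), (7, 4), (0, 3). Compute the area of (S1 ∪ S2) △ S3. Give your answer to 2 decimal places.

|S1 ∪ S2| = 35.
|(S1 ∪ S2) ∩ S3| = 2.2.
|(S1 ∪ S2) △ S3| = 35 + 4.5 − 4.4 = 35.10.

35.10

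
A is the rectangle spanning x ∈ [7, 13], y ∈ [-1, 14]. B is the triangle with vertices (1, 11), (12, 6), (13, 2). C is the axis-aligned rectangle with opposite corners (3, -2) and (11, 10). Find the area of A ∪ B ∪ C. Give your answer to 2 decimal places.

142.60

By inclusion–exclusion:
Individual areas: |A| = 90, |B| = 19.5, |C| = 96.
|A∩B| = 14.1818.
|A∩C|: x∈[7,11], y∈[-1,10] → 4·11 = 44.
|B∩C| = 14.1727.
|A∩B∩C| = 9.4545.
|A ∪ B ∪ C| = 205.5 − 72.3545 + 9.4545 = 142.60.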